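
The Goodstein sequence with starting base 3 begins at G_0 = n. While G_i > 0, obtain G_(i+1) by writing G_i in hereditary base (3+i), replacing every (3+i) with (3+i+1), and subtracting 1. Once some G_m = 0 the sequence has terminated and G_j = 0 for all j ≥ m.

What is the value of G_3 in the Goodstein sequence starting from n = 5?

5

base 3: 5 = 3 + 2; at 4: 4 + 2 = 6; next = 5
base 4: 5 = 4 + 1; at 5: 5 + 1 = 6; next = 5
base 5: 5 = 5; at 6: 6 = 6; next = 5
base 6: 5 = 5; at 7: 5 = 5; next = 4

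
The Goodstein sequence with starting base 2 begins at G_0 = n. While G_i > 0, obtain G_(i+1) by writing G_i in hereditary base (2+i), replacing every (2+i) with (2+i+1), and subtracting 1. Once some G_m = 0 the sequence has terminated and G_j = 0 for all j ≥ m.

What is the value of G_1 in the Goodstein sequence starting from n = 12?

(0) 12|_2 = 2^(2 + 1) + 2^2 ↦ 3^(3 + 1) + 3^3|_3 = 108 ⇒ 107
(1) 107|_3 = 3^(3 + 1) + 2·3^2 + 2·3 + 2 ↦ 4^(4 + 1) + 2·4^2 + 2·4 + 2|_4 = 1066 ⇒ 1065

107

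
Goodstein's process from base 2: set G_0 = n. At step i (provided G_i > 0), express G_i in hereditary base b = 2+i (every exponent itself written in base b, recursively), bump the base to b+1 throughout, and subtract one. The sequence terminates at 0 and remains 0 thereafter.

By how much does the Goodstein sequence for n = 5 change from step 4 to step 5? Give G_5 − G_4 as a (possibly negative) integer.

422

G_0 = 5. HB_2(5) = 2^2 + 1. Bump = 28. G_1 = 27.
G_1 = 27. HB_3(27) = 3^3. Bump = 256. G_2 = 255.
G_2 = 255. HB_4(255) = 3·4^3 + 3·4^2 + 3·4 + 3. Bump = 468. G_3 = 467.
G_3 = 467. HB_5(467) = 3·5^3 + 3·5^2 + 3·5 + 2. Bump = 776. G_4 = 775.
G_4 = 775. HB_6(775) = 3·6^3 + 3·6^2 + 3·6 + 1. Bump = 1198. G_5 = 1197.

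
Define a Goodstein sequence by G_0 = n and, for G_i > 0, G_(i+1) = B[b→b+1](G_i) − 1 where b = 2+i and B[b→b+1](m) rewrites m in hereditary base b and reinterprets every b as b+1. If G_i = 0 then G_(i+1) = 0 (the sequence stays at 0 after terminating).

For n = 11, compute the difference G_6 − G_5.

128452926

11 —HB2→ 2^(2 + 1) + 2 + 1 —bump→ 3^(3 + 1) + 3 + 1 = 85 —(−1)→ 84
84 —HB3→ 3^(3 + 1) + 3 —bump→ 4^(4 + 1) + 4 = 1028 —(−1)→ 1027
1027 —HB4→ 4^(4 + 1) + 3 —bump→ 5^(5 + 1) + 3 = 15628 —(−1)→ 15627
15627 —HB5→ 5^(5 + 1) + 2 —bump→ 6^(6 + 1) + 2 = 279938 —(−1)→ 279937
279937 —HB6→ 6^(6 + 1) + 1 —bump→ 7^(7 + 1) + 1 = 5764802 —(−1)→ 5764801
5764801 —HB7→ 7^(7 + 1) —bump→ 8^(8 + 1) = 134217728 —(−1)→ 134217727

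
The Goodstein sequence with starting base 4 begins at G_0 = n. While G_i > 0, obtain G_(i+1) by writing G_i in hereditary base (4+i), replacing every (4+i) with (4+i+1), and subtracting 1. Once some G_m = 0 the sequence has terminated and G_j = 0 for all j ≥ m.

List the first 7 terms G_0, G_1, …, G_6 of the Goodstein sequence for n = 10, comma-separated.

(0) 10|_4 = 2·4 + 2 ↦ 2·5 + 2|_5 = 12 ⇒ 11
(1) 11|_5 = 2·5 + 1 ↦ 2·6 + 1|_6 = 13 ⇒ 12
(2) 12|_6 = 2·6 ↦ 2·7|_7 = 14 ⇒ 13
(3) 13|_7 = 7 + 6 ↦ 8 + 6|_8 = 14 ⇒ 13
(4) 13|_8 = 8 + 5 ↦ 9 + 5|_9 = 14 ⇒ 13
(5) 13|_9 = 9 + 4 ↦ 10 + 4|_10 = 14 ⇒ 13

10, 11, 12, 13, 13, 13, 13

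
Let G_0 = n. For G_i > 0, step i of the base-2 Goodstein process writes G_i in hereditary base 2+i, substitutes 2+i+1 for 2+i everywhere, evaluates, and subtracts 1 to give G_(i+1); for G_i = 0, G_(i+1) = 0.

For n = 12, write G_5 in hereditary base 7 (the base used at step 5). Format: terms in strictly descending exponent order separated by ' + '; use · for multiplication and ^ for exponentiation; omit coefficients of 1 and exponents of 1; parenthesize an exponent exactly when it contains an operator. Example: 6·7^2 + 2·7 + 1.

i=0: 12 = 2^(2 + 1) + 2^2 (b=2); 2→3: 3^(3 + 1) + 3^3 = 108; 108−1 = 107
i=1: 107 = 3^(3 + 1) + 2·3^2 + 2·3 + 2 (b=3); 3→4: 4^(4 + 1) + 2·4^2 + 2·4 + 2 = 1066; 1066−1 = 1065
i=2: 1065 = 4^(4 + 1) + 2·4^2 + 2·4 + 1 (b=4); 4→5: 5^(5 + 1) + 2·5^2 + 2·5 + 1 = 15686; 15686−1 = 15685
i=3: 15685 = 5^(5 + 1) + 2·5^2 + 2·5 (b=5); 5→6: 6^(6 + 1) + 2·6^2 + 2·6 = 280020; 280020−1 = 280019
i=4: 280019 = 6^(6 + 1) + 2·6^2 + 6 + 5 (b=6); 6→7: 7^(7 + 1) + 2·7^2 + 7 + 5 = 5764911; 5764911−1 = 5764910

7^(7 + 1) + 2·7^2 + 7 + 4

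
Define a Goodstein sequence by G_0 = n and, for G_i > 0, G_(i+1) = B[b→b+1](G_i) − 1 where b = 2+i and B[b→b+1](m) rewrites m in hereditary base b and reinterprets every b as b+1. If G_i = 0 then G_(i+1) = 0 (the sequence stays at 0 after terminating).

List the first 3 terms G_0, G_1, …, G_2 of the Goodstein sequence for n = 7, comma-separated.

(0) 7|_2 = 2^2 + 2 + 1 ↦ 3^3 + 3 + 1|_3 = 31 ⇒ 30
(1) 30|_3 = 3^3 + 3 ↦ 4^4 + 4|_4 = 260 ⇒ 259

7, 30, 259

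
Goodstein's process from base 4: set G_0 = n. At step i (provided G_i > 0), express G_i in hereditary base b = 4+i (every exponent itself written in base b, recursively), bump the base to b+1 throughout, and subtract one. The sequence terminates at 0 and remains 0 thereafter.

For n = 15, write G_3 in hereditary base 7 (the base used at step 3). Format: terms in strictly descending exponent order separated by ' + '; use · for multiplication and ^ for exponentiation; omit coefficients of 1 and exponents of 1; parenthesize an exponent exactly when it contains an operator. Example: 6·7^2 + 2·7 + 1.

3·7

G_0=15  [base 4] 3·4 + 3  →[4↦5]→  3·5 + 3 = 18  −1 ⇒ G_1=17
G_1=17  [base 5] 3·5 + 2  →[5↦6]→  3·6 + 2 = 20  −1 ⇒ G_2=19
G_2=19  [base 6] 3·6 + 1  →[6↦7]→  3·7 + 1 = 22  −1 ⇒ G_3=21
G_3=21  [base 7] 3·7  →[7↦8]→  3·8 = 24  −1 ⇒ G_4=23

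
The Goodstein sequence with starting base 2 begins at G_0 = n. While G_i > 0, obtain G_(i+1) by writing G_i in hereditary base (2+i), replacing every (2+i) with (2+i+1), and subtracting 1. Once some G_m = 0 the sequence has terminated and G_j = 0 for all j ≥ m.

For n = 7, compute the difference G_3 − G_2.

2868

i=0: 7 = 2^2 + 2 + 1 (b=2); 2→3: 3^3 + 3 + 1 = 31; 31−1 = 30
i=1: 30 = 3^3 + 3 (b=3); 3→4: 4^4 + 4 = 260; 260−1 = 259
i=2: 259 = 4^4 + 3 (b=4); 4→5: 5^5 + 3 = 3128; 3128−1 = 3127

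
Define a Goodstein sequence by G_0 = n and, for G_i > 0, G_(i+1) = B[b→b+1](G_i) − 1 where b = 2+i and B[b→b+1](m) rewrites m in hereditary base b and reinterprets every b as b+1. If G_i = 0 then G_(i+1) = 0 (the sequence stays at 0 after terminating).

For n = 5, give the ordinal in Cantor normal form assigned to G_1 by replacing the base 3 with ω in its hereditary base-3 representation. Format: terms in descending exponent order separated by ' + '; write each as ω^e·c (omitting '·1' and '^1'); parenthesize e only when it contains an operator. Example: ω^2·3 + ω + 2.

(0) 5|_2 = 2^2 + 1 ↦ 3^3 + 1|_3 = 28 ⇒ 27
(1) 27|_3 = 3^3 ↦ 4^4|_4 = 256 ⇒ 255

ω^ω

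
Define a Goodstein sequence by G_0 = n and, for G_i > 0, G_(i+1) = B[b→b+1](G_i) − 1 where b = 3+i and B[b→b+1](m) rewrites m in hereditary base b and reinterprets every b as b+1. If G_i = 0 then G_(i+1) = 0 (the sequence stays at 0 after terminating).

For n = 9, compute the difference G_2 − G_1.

2

step 0: 9 = 3^2; sub 4 for 3: 4^2; = 16; G_1 = 16−1 = 15
step 1: 15 = 3·4 + 3; sub 5 for 4: 3·5 + 3; = 18; G_2 = 18−1 = 17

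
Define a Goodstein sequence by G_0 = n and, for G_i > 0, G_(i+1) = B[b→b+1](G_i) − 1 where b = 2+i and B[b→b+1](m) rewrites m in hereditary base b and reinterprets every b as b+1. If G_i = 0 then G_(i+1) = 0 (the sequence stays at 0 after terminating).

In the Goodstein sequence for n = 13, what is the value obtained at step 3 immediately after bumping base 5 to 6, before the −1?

13 —HB2→ 2^(2 + 1) + 2^2 + 1 —bump→ 3^(3 + 1) + 3^3 + 1 = 109 —(−1)→ 108
108 —HB3→ 3^(3 + 1) + 3^3 —bump→ 4^(4 + 1) + 4^4 = 1280 —(−1)→ 1279
1279 —HB4→ 4^(4 + 1) + 3·4^3 + 3·4^2 + 3·4 + 3 —bump→ 5^(5 + 1) + 3·5^3 + 3·5^2 + 3·5 + 3 = 16093 —(−1)→ 16092
16092 —HB5→ 5^(5 + 1) + 3·5^3 + 3·5^2 + 3·5 + 2 —bump→ 6^(6 + 1) + 3·6^3 + 3·6^2 + 3·6 + 2 = 280712 —(−1)→ 280711

280712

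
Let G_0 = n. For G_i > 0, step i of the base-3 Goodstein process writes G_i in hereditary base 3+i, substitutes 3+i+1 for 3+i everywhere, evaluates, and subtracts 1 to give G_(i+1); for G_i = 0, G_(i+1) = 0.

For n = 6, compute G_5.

7

(0) 6|_3 = 2·3 ↦ 2·4|_4 = 8 ⇒ 7
(1) 7|_4 = 4 + 3 ↦ 5 + 3|_5 = 8 ⇒ 7
(2) 7|_5 = 5 + 2 ↦ 6 + 2|_6 = 8 ⇒ 7
(3) 7|_6 = 6 + 1 ↦ 7 + 1|_7 = 8 ⇒ 7
(4) 7|_7 = 7 ↦ 8|_8 = 8 ⇒ 7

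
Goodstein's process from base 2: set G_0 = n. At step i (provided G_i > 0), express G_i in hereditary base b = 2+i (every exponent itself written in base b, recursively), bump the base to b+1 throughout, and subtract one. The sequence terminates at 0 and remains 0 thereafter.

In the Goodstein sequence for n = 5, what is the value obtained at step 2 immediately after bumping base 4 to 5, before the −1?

[0] 5 ≡ 2^2 + 1 (base 2). Lift 3: 28. −1: 27.
[1] 27 ≡ 3^3 (base 3). Lift 4: 256. −1: 255.
[2] 255 ≡ 3·4^3 + 3·4^2 + 3·4 + 3 (base 4). Lift 5: 468. −1: 467.

468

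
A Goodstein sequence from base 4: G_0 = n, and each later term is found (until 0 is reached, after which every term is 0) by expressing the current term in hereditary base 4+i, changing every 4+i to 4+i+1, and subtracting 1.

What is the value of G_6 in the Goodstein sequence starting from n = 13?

21

(0) 13|_4 = 3·4 + 1 ↦ 3·5 + 1|_5 = 16 ⇒ 15
(1) 15|_5 = 3·5 ↦ 3·6|_6 = 18 ⇒ 17
(2) 17|_6 = 2·6 + 5 ↦ 2·7 + 5|_7 = 19 ⇒ 18
(3) 18|_7 = 2·7 + 4 ↦ 2·8 + 4|_8 = 20 ⇒ 19
(4) 19|_8 = 2·8 + 3 ↦ 2·9 + 3|_9 = 21 ⇒ 20
(5) 20|_9 = 2·9 + 2 ↦ 2·10 + 2|_10 = 22 ⇒ 21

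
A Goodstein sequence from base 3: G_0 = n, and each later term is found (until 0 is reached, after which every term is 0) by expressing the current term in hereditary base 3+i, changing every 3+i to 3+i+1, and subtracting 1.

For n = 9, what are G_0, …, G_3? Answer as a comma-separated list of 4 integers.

(0) 9|_3 = 3^2 ↦ 4^2|_4 = 16 ⇒ 15
(1) 15|_4 = 3·4 + 3 ↦ 3·5 + 3|_5 = 18 ⇒ 17
(2) 17|_5 = 3·5 + 2 ↦ 3·6 + 2|_6 = 20 ⇒ 19

9, 15, 17, 19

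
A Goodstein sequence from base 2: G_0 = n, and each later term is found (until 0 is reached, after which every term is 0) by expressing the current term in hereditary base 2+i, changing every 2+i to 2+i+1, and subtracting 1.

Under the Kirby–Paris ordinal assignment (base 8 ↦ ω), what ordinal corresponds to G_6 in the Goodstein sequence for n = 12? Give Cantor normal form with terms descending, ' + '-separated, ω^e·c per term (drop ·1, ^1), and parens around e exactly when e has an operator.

ω^(ω + 1) + ω^2·2 + ω + 3

G_0=12  [base 2] 2^(2 + 1) + 2^2  →[2↦3]→  3^(3 + 1) + 3^3 = 108  −1 ⇒ G_1=107
G_1=107  [base 3] 3^(3 + 1) + 2·3^2 + 2·3 + 2  →[3↦4]→  4^(4 + 1) + 2·4^2 + 2·4 + 2 = 1066  −1 ⇒ G_2=1065
G_2=1065  [base 4] 4^(4 + 1) + 2·4^2 + 2·4 + 1  →[4↦5]→  5^(5 + 1) + 2·5^2 + 2·5 + 1 = 15686  −1 ⇒ G_3=15685
G_3=15685  [base 5] 5^(5 + 1) + 2·5^2 + 2·5  →[5↦6]→  6^(6 + 1) + 2·6^2 + 2·6 = 280020  −1 ⇒ G_4=280019
G_4=280019  [base 6] 6^(6 + 1) + 2·6^2 + 6 + 5  →[6↦7]→  7^(7 + 1) + 2·7^2 + 7 + 5 = 5764911  −1 ⇒ G_5=5764910
G_5=5764910  [base 7] 7^(7 + 1) + 2·7^2 + 7 + 4  →[7↦8]→  8^(8 + 1) + 2·8^2 + 8 + 4 = 134217868  −1 ⇒ G_6=134217867
G_6=134217867  [base 8] 8^(8 + 1) + 2·8^2 + 8 + 3  →[8↦9]→  9^(9 + 1) + 2·9^2 + 9 + 3 = 3486784575  −1 ⇒ G_7=3486784574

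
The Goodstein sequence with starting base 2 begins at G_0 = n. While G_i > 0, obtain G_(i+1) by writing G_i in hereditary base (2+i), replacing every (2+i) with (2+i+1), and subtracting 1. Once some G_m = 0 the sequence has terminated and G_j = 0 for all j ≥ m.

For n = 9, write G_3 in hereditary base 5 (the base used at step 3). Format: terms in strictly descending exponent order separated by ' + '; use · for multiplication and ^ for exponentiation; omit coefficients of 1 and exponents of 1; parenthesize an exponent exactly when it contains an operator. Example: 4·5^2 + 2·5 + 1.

3·5^5 + 3·5^3 + 3·5^2 + 3·5 + 2

G_0=9  [base 2] 2^(2 + 1) + 1  →[2↦3]→  3^(3 + 1) + 1 = 82  −1 ⇒ G_1=81
G_1=81  [base 3] 3^(3 + 1)  →[3↦4]→  4^(4 + 1) = 1024  −1 ⇒ G_2=1023
G_2=1023  [base 4] 3·4^4 + 3·4^3 + 3·4^2 + 3·4 + 3  →[4↦5]→  3·5^5 + 3·5^3 + 3·5^2 + 3·5 + 3 = 9843  −1 ⇒ G_3=9842
G_3=9842  [base 5] 3·5^5 + 3·5^3 + 3·5^2 + 3·5 + 2  →[5↦6]→  3·6^6 + 3·6^3 + 3·6^2 + 3·6 + 2 = 140744  −1 ⇒ G_4=140743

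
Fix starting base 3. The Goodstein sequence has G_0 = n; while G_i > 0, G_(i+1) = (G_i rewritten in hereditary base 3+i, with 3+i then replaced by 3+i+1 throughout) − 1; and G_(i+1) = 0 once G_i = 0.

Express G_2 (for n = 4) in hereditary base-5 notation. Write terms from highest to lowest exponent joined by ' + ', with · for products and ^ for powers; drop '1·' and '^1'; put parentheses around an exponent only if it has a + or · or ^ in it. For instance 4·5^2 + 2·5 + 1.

4

(0) 4|_3 = 3 + 1 ↦ 4 + 1|_4 = 5 ⇒ 4
(1) 4|_4 = 4 ↦ 5|_5 = 5 ⇒ 4
(2) 4|_5 = 4 ↦ 4|_6 = 4 ⇒ 3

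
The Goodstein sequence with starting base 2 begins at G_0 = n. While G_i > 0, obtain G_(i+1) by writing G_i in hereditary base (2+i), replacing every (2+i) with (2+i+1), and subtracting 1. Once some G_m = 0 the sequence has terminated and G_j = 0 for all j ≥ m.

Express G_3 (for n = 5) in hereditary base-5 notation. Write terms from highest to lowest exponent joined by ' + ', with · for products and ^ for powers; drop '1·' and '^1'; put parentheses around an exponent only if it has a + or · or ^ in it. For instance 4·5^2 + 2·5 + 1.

5 —HB2→ 2^2 + 1 —bump→ 3^3 + 1 = 28 —(−1)→ 27
27 —HB3→ 3^3 —bump→ 4^4 = 256 —(−1)→ 255
255 —HB4→ 3·4^3 + 3·4^2 + 3·4 + 3 —bump→ 3·5^3 + 3·5^2 + 3·5 + 3 = 468 —(−1)→ 467
467 —HB5→ 3·5^3 + 3·5^2 + 3·5 + 2 —bump→ 3·6^3 + 3·6^2 + 3·6 + 2 = 776 —(−1)→ 775

3·5^3 + 3·5^2 + 3·5 + 2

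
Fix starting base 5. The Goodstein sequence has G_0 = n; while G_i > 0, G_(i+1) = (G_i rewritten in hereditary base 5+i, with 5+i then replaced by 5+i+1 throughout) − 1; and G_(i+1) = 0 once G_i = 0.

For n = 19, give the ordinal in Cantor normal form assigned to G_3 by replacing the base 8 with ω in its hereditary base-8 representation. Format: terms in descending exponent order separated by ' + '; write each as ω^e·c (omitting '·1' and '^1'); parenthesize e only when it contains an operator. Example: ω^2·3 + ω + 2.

19 —HB5→ 3·5 + 4 —bump→ 3·6 + 4 = 22 —(−1)→ 21
21 —HB6→ 3·6 + 3 —bump→ 3·7 + 3 = 24 —(−1)→ 23
23 —HB7→ 3·7 + 2 —bump→ 3·8 + 2 = 26 —(−1)→ 25

ω·3 + 1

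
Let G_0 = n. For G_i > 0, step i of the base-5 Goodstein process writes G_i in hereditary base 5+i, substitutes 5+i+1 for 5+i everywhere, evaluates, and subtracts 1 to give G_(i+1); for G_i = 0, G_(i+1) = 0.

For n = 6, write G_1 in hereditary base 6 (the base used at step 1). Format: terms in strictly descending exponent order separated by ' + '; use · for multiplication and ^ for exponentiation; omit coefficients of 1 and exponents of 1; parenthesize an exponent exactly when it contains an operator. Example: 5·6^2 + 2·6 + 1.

6

G_0 = 6. HB_5(6) = 5 + 1. Bump = 7. G_1 = 6.
G_1 = 6. HB_6(6) = 6. Bump = 7. G_2 = 6.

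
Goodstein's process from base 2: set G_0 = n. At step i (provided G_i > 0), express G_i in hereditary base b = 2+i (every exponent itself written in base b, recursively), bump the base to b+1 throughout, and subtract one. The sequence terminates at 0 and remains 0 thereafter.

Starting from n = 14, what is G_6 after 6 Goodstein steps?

134404971

G_0=14  [base 2] 2^(2 + 1) + 2^2 + 2  →[2↦3]→  3^(3 + 1) + 3^3 + 3 = 111  −1 ⇒ G_1=110
G_1=110  [base 3] 3^(3 + 1) + 3^3 + 2  →[3↦4]→  4^(4 + 1) + 4^4 + 2 = 1282  −1 ⇒ G_2=1281
G_2=1281  [base 4] 4^(4 + 1) + 4^4 + 1  →[4↦5]→  5^(5 + 1) + 5^5 + 1 = 18751  −1 ⇒ G_3=18750
G_3=18750  [base 5] 5^(5 + 1) + 5^5  →[5↦6]→  6^(6 + 1) + 6^6 = 326592  −1 ⇒ G_4=326591
G_4=326591  [base 6] 6^(6 + 1) + 5·6^5 + 5·6^4 + 5·6^3 + 5·6^2 + 5·6 + 5  →[6↦7]→  7^(7 + 1) + 5·7^5 + 5·7^4 + 5·7^3 + 5·7^2 + 5·7 + 5 = 5862841  −1 ⇒ G_5=5862840
G_5=5862840  [base 7] 7^(7 + 1) + 5·7^5 + 5·7^4 + 5·7^3 + 5·7^2 + 5·7 + 4  →[7↦8]→  8^(8 + 1) + 5·8^5 + 5·8^4 + 5·8^3 + 5·8^2 + 5·8 + 4 = 134404972  −1 ⇒ G_6=134404971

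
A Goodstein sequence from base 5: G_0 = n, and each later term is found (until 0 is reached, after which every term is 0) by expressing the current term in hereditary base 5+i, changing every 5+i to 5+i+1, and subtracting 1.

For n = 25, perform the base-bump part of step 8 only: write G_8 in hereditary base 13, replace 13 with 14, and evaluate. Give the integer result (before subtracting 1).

66

i=0: 25 = 5^2 (b=5); 5→6: 6^2 = 36; 36−1 = 35
i=1: 35 = 5·6 + 5 (b=6); 6→7: 5·7 + 5 = 40; 40−1 = 39
i=2: 39 = 5·7 + 4 (b=7); 7→8: 5·8 + 4 = 44; 44−1 = 43
i=3: 43 = 5·8 + 3 (b=8); 8→9: 5·9 + 3 = 48; 48−1 = 47
i=4: 47 = 5·9 + 2 (b=9); 9→10: 5·10 + 2 = 52; 52−1 = 51
i=5: 51 = 5·10 + 1 (b=10); 10→11: 5·11 + 1 = 56; 56−1 = 55
i=6: 55 = 5·11 (b=11); 11→12: 5·12 = 60; 60−1 = 59
i=7: 59 = 4·12 + 11 (b=12); 12→13: 4·13 + 11 = 63; 63−1 = 62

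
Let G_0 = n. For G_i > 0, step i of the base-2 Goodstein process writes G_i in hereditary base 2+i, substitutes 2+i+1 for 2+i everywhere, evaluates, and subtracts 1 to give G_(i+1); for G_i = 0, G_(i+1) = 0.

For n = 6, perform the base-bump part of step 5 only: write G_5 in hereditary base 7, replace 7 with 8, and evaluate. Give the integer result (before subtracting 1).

187244

base 2: 6 = 2^2 + 2; at 3: 3^3 + 3 = 30; next = 29
base 3: 29 = 3^3 + 2; at 4: 4^4 + 2 = 258; next = 257
base 4: 257 = 4^4 + 1; at 5: 5^5 + 1 = 3126; next = 3125
base 5: 3125 = 5^5; at 6: 6^6 = 46656; next = 46655
base 6: 46655 = 5·6^5 + 5·6^4 + 5·6^3 + 5·6^2 + 5·6 + 5; at 7: 5·7^5 + 5·7^4 + 5·7^3 + 5·7^2 + 5·7 + 5 = 98040; next = 98039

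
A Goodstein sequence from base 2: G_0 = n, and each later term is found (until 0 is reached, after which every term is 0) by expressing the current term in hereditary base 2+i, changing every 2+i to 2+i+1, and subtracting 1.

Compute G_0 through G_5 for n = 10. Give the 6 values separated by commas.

i=0: 10 = 2^(2 + 1) + 2 (b=2); 2→3: 3^(3 + 1) + 3 = 84; 84−1 = 83
i=1: 83 = 3^(3 + 1) + 2 (b=3); 3→4: 4^(4 + 1) + 2 = 1026; 1026−1 = 1025
i=2: 1025 = 4^(4 + 1) + 1 (b=4); 4→5: 5^(5 + 1) + 1 = 15626; 15626−1 = 15625
i=3: 15625 = 5^(5 + 1) (b=5); 5→6: 6^(6 + 1) = 279936; 279936−1 = 279935
i=4: 279935 = 5·6^6 + 5·6^5 + 5·6^4 + 5·6^3 + 5·6^2 + 5·6 + 5 (b=6); 6→7: 5·7^7 + 5·7^5 + 5·7^4 + 5·7^3 + 5·7^2 + 5·7 + 5 = 4215755; 4215755−1 = 4215754

10, 83, 1025, 15625, 279935, 4215754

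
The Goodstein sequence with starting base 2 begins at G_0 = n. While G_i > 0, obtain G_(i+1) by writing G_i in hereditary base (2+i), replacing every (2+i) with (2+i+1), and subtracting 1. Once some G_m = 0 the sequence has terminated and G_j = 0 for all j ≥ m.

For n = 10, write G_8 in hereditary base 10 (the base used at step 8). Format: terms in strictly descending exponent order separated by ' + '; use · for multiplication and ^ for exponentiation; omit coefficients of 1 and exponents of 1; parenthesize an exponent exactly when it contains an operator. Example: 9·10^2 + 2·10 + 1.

5·10^10 + 5·10^5 + 5·10^4 + 5·10^3 + 5·10^2 + 5·10 + 1

i=0: 10 = 2^(2 + 1) + 2 (b=2); 2→3: 3^(3 + 1) + 3 = 84; 84−1 = 83
i=1: 83 = 3^(3 + 1) + 2 (b=3); 3→4: 4^(4 + 1) + 2 = 1026; 1026−1 = 1025
i=2: 1025 = 4^(4 + 1) + 1 (b=4); 4→5: 5^(5 + 1) + 1 = 15626; 15626−1 = 15625
i=3: 15625 = 5^(5 + 1) (b=5); 5→6: 6^(6 + 1) = 279936; 279936−1 = 279935
i=4: 279935 = 5·6^6 + 5·6^5 + 5·6^4 + 5·6^3 + 5·6^2 + 5·6 + 5 (b=6); 6→7: 5·7^7 + 5·7^5 + 5·7^4 + 5·7^3 + 5·7^2 + 5·7 + 5 = 4215755; 4215755−1 = 4215754
i=5: 4215754 = 5·7^7 + 5·7^5 + 5·7^4 + 5·7^3 + 5·7^2 + 5·7 + 4 (b=7); 7→8: 5·8^8 + 5·8^5 + 5·8^4 + 5·8^3 + 5·8^2 + 5·8 + 4 = 84073324; 84073324−1 = 84073323
i=6: 84073323 = 5·8^8 + 5·8^5 + 5·8^4 + 5·8^3 + 5·8^2 + 5·8 + 3 (b=8); 8→9: 5·9^9 + 5·9^5 + 5·9^4 + 5·9^3 + 5·9^2 + 5·9 + 3 = 1937434593; 1937434593−1 = 1937434592
i=7: 1937434592 = 5·9^9 + 5·9^5 + 5·9^4 + 5·9^3 + 5·9^2 + 5·9 + 2 (b=9); 9→10: 5·10^10 + 5·10^5 + 5·10^4 + 5·10^3 + 5·10^2 + 5·10 + 2 = 50000555552; 50000555552−1 = 50000555551
i=8: 50000555551 = 5·10^10 + 5·10^5 + 5·10^4 + 5·10^3 + 5·10^2 + 5·10 + 1 (b=10); 10→11: 5·11^11 + 5·11^5 + 5·11^4 + 5·11^3 + 5·11^2 + 5·11 + 1 = 1426559238831; 1426559238831−1 = 1426559238830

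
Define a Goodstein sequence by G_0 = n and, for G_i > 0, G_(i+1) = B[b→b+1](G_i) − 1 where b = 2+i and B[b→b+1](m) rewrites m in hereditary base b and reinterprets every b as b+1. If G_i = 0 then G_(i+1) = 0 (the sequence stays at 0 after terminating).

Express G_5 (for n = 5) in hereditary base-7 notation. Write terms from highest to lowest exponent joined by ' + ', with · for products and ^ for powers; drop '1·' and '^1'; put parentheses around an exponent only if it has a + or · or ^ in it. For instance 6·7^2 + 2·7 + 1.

3·7^3 + 3·7^2 + 3·7

(0) 5|_2 = 2^2 + 1 ↦ 3^3 + 1|_3 = 28 ⇒ 27
(1) 27|_3 = 3^3 ↦ 4^4|_4 = 256 ⇒ 255
(2) 255|_4 = 3·4^3 + 3·4^2 + 3·4 + 3 ↦ 3·5^3 + 3·5^2 + 3·5 + 3|_5 = 468 ⇒ 467
(3) 467|_5 = 3·5^3 + 3·5^2 + 3·5 + 2 ↦ 3·6^3 + 3·6^2 + 3·6 + 2|_6 = 776 ⇒ 775
(4) 775|_6 = 3·6^3 + 3·6^2 + 3·6 + 1 ↦ 3·7^3 + 3·7^2 + 3·7 + 1|_7 = 1198 ⇒ 1197
(5) 1197|_7 = 3·7^3 + 3·7^2 + 3·7 ↦ 3·8^3 + 3·8^2 + 3·8|_8 = 1752 ⇒ 1751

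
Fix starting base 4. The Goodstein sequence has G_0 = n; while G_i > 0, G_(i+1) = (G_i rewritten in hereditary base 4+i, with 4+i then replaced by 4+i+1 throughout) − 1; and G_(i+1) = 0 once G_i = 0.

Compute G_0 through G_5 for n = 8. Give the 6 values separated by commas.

8 —HB4→ 2·4 —bump→ 2·5 = 10 —(−1)→ 9
9 —HB5→ 5 + 4 —bump→ 6 + 4 = 10 —(−1)→ 9
9 —HB6→ 6 + 3 —bump→ 7 + 3 = 10 —(−1)→ 9
9 —HB7→ 7 + 2 —bump→ 8 + 2 = 10 —(−1)→ 9
9 —HB8→ 8 + 1 —bump→ 9 + 1 = 10 —(−1)→ 9

8, 9, 9, 9, 9, 9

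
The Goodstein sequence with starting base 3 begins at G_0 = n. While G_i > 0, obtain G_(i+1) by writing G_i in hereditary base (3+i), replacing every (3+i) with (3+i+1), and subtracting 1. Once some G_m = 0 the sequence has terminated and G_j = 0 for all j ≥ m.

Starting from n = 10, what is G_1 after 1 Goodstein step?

(0) 10|_3 = 3^2 + 1 ↦ 4^2 + 1|_4 = 17 ⇒ 16
(1) 16|_4 = 4^2 ↦ 5^2|_5 = 25 ⇒ 24

16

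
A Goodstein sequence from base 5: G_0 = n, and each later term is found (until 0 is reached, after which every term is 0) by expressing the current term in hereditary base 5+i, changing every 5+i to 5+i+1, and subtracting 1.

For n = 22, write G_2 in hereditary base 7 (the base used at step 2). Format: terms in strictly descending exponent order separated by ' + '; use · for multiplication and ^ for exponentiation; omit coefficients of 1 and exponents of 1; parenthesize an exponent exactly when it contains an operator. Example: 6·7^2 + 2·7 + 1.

4·7

(0) 22|_5 = 4·5 + 2 ↦ 4·6 + 2|_6 = 26 ⇒ 25
(1) 25|_6 = 4·6 + 1 ↦ 4·7 + 1|_7 = 29 ⇒ 28
(2) 28|_7 = 4·7 ↦ 4·8|_8 = 32 ⇒ 31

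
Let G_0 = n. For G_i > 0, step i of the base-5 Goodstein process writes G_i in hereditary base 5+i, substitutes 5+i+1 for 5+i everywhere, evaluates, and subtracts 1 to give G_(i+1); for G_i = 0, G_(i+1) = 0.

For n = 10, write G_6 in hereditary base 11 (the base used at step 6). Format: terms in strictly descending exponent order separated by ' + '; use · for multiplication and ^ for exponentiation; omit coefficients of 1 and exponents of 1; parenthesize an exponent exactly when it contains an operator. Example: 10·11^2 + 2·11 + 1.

i=0: 10 = 2·5 (b=5); 5→6: 2·6 = 12; 12−1 = 11
i=1: 11 = 6 + 5 (b=6); 6→7: 7 + 5 = 12; 12−1 = 11
i=2: 11 = 7 + 4 (b=7); 7→8: 8 + 4 = 12; 12−1 = 11
i=3: 11 = 8 + 3 (b=8); 8→9: 9 + 3 = 12; 12−1 = 11
i=4: 11 = 9 + 2 (b=9); 9→10: 10 + 2 = 12; 12−1 = 11
i=5: 11 = 10 + 1 (b=10); 10→11: 11 + 1 = 12; 12−1 = 11
i=6: 11 = 11 (b=11); 11→12: 12 = 12; 12−1 = 11

11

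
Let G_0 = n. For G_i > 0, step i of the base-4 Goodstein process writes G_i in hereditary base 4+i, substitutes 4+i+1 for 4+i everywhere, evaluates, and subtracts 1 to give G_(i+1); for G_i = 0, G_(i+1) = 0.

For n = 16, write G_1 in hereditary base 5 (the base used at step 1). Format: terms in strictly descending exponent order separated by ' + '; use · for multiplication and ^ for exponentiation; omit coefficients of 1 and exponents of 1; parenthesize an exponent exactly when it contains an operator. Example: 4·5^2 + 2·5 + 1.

4·5 + 4

G_0=16  [base 4] 4^2  →[4↦5]→  5^2 = 25  −1 ⇒ G_1=24
G_1=24  [base 5] 4·5 + 4  →[5↦6]→  4·6 + 4 = 28  −1 ⇒ G_2=27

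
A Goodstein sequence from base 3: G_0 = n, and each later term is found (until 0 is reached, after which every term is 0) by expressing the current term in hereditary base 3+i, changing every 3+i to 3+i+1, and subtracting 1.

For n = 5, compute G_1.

i=0: 5 = 3 + 2 (b=3); 3→4: 4 + 2 = 6; 6−1 = 5
i=1: 5 = 4 + 1 (b=4); 4→5: 5 + 1 = 6; 6−1 = 5

5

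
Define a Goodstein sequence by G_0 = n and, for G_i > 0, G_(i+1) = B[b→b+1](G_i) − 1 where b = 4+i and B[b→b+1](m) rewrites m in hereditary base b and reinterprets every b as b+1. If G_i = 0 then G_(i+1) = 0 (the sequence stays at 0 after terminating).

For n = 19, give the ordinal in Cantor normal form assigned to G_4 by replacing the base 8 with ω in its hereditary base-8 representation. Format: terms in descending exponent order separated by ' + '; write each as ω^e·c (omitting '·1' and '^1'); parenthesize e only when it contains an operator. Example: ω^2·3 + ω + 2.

step 0: 19 = 4^2 + 3; sub 5 for 4: 5^2 + 3; = 28; G_1 = 28−1 = 27
step 1: 27 = 5^2 + 2; sub 6 for 5: 6^2 + 2; = 38; G_2 = 38−1 = 37
step 2: 37 = 6^2 + 1; sub 7 for 6: 7^2 + 1; = 50; G_3 = 50−1 = 49
step 3: 49 = 7^2; sub 8 for 7: 8^2; = 64; G_4 = 64−1 = 63
step 4: 63 = 7·8 + 7; sub 9 for 8: 7·9 + 7; = 70; G_5 = 70−1 = 69

ω·7 + 7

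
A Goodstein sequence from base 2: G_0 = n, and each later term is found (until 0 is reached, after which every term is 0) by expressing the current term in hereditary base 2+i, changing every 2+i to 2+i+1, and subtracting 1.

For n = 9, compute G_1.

[0] 9 ≡ 2^(2 + 1) + 1 (base 2). Lift 3: 82. −1: 81.
[1] 81 ≡ 3^(3 + 1) (base 3). Lift 4: 1024. −1: 1023.

81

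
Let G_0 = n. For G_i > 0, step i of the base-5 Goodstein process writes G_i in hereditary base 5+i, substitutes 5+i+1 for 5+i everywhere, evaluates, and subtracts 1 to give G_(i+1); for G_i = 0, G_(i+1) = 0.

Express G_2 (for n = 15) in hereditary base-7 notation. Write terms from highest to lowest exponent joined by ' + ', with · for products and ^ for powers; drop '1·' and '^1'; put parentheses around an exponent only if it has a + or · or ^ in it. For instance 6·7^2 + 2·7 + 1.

G_0 = 15. HB_5(15) = 3·5. Bump = 18. G_1 = 17.
G_1 = 17. HB_6(17) = 2·6 + 5. Bump = 19. G_2 = 18.
G_2 = 18. HB_7(18) = 2·7 + 4. Bump = 20. G_3 = 19.

2·7 + 4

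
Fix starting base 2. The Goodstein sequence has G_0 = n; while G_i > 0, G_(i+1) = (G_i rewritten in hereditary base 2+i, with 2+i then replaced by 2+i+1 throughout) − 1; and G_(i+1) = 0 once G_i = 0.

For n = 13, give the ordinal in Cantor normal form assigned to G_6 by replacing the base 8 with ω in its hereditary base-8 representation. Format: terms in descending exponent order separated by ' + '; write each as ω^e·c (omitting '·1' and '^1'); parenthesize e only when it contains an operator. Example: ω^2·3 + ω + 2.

[0] 13 ≡ 2^(2 + 1) + 2^2 + 1 (base 2). Lift 3: 109. −1: 108.
[1] 108 ≡ 3^(3 + 1) + 3^3 (base 3). Lift 4: 1280. −1: 1279.
[2] 1279 ≡ 4^(4 + 1) + 3·4^3 + 3·4^2 + 3·4 + 3 (base 4). Lift 5: 16093. −1: 16092.
[3] 16092 ≡ 5^(5 + 1) + 3·5^3 + 3·5^2 + 3·5 + 2 (base 5). Lift 6: 280712. −1: 280711.
[4] 280711 ≡ 6^(6 + 1) + 3·6^3 + 3·6^2 + 3·6 + 1 (base 6). Lift 7: 5765999. −1: 5765998.
[5] 5765998 ≡ 7^(7 + 1) + 3·7^3 + 3·7^2 + 3·7 (base 7). Lift 8: 134219480. −1: 134219479.
[6] 134219479 ≡ 8^(8 + 1) + 3·8^3 + 3·8^2 + 2·8 + 7 (base 8). Lift 9: 3486786856. −1: 3486786855.

ω^(ω + 1) + ω^3·3 + ω^2·3 + ω·2 + 7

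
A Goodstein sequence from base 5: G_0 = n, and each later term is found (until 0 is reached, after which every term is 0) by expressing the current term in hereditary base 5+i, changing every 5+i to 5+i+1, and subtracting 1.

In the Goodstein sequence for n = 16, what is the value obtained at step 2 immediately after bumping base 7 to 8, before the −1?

22

[0] 16 ≡ 3·5 + 1 (base 5). Lift 6: 19. −1: 18.
[1] 18 ≡ 3·6 (base 6). Lift 7: 21. −1: 20.
[2] 20 ≡ 2·7 + 6 (base 7). Lift 8: 22. −1: 21.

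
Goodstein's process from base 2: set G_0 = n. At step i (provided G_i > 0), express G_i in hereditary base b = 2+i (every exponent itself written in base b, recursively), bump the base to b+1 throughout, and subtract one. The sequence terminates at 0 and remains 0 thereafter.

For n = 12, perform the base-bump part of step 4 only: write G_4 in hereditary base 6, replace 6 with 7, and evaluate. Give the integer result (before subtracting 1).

5764911

step 0: 12 = 2^(2 + 1) + 2^2; sub 3 for 2: 3^(3 + 1) + 3^3; = 108; G_1 = 108−1 = 107
step 1: 107 = 3^(3 + 1) + 2·3^2 + 2·3 + 2; sub 4 for 3: 4^(4 + 1) + 2·4^2 + 2·4 + 2; = 1066; G_2 = 1066−1 = 1065
step 2: 1065 = 4^(4 + 1) + 2·4^2 + 2·4 + 1; sub 5 for 4: 5^(5 + 1) + 2·5^2 + 2·5 + 1; = 15686; G_3 = 15686−1 = 15685
step 3: 15685 = 5^(5 + 1) + 2·5^2 + 2·5; sub 6 for 5: 6^(6 + 1) + 2·6^2 + 2·6; = 280020; G_4 = 280020−1 = 280019
step 4: 280019 = 6^(6 + 1) + 2·6^2 + 6 + 5; sub 7 for 6: 7^(7 + 1) + 2·7^2 + 7 + 5; = 5764911; G_5 = 5764911−1 = 5764910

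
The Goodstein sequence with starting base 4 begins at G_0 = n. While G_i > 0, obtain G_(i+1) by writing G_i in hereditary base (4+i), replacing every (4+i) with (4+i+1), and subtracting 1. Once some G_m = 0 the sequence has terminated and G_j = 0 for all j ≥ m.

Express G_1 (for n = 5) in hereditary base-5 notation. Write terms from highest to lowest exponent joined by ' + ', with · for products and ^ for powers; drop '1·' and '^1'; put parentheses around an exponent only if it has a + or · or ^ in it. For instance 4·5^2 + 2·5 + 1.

5

(0) 5|_4 = 4 + 1 ↦ 5 + 1|_5 = 6 ⇒ 5
(1) 5|_5 = 5 ↦ 6|_6 = 6 ⇒ 5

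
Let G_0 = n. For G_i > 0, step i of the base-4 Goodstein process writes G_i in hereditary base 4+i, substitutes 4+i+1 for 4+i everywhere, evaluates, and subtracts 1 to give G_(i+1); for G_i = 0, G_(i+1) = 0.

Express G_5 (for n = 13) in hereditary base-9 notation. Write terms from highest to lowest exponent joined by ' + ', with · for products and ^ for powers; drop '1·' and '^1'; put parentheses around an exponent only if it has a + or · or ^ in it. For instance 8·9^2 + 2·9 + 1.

2·9 + 2

G_0=13  [base 4] 3·4 + 1  →[4↦5]→  3·5 + 1 = 16  −1 ⇒ G_1=15
G_1=15  [base 5] 3·5  →[5↦6]→  3·6 = 18  −1 ⇒ G_2=17
G_2=17  [base 6] 2·6 + 5  →[6↦7]→  2·7 + 5 = 19  −1 ⇒ G_3=18
G_3=18  [base 7] 2·7 + 4  →[7↦8]→  2·8 + 4 = 20  −1 ⇒ G_4=19
G_4=19  [base 8] 2·8 + 3  →[8↦9]→  2·9 + 3 = 21  −1 ⇒ G_5=20
G_5=20  [base 9] 2·9 + 2  →[9↦10]→  2·10 + 2 = 22  −1 ⇒ G_6=21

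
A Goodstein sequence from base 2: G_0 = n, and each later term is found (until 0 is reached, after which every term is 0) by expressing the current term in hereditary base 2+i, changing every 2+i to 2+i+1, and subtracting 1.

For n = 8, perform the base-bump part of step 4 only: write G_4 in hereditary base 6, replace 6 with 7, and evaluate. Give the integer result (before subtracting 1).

[0] 8 ≡ 2^(2 + 1) (base 2). Lift 3: 81. −1: 80.
[1] 80 ≡ 2·3^3 + 2·3^2 + 2·3 + 2 (base 3). Lift 4: 554. −1: 553.
[2] 553 ≡ 2·4^4 + 2·4^2 + 2·4 + 1 (base 4). Lift 5: 6311. −1: 6310.
[3] 6310 ≡ 2·5^5 + 2·5^2 + 2·5 (base 5). Lift 6: 93396. −1: 93395.
[4] 93395 ≡ 2·6^6 + 2·6^2 + 6 + 5 (base 6). Lift 7: 1647196. −1: 1647195.

1647196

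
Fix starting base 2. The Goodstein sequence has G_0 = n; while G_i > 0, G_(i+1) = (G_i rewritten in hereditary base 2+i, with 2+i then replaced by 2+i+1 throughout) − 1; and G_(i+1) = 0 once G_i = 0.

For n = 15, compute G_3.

15 —HB2→ 2^(2 + 1) + 2^2 + 2 + 1 —bump→ 3^(3 + 1) + 3^3 + 3 + 1 = 112 —(−1)→ 111
111 —HB3→ 3^(3 + 1) + 3^3 + 3 —bump→ 4^(4 + 1) + 4^4 + 4 = 1284 —(−1)→ 1283
1283 —HB4→ 4^(4 + 1) + 4^4 + 3 —bump→ 5^(5 + 1) + 5^5 + 3 = 18753 —(−1)→ 18752
18752 —HB5→ 5^(5 + 1) + 5^5 + 2 —bump→ 6^(6 + 1) + 6^6 + 2 = 326594 —(−1)→ 326593

18752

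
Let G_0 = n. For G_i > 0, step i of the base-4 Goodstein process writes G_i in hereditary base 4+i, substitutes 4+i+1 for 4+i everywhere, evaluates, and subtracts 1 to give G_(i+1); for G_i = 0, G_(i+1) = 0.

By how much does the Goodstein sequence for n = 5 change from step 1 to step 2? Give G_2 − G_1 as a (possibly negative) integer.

5 —HB4→ 4 + 1 —bump→ 5 + 1 = 6 —(−1)→ 5
5 —HB5→ 5 —bump→ 6 = 6 —(−1)→ 5

0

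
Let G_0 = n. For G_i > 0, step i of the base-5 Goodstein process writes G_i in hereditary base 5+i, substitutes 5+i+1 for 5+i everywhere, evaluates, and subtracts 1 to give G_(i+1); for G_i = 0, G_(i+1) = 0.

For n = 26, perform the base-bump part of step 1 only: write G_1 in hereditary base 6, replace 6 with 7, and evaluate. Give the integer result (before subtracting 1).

49

26 —HB5→ 5^2 + 1 —bump→ 6^2 + 1 = 37 —(−1)→ 36
36 —HB6→ 6^2 —bump→ 7^2 = 49 —(−1)→ 48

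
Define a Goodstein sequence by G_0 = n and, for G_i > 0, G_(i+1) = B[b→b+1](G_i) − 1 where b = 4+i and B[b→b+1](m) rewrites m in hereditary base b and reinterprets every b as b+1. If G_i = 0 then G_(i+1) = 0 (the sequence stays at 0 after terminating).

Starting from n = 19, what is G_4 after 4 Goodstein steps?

63

19 —HB4→ 4^2 + 3 —bump→ 5^2 + 3 = 28 —(−1)→ 27
27 —HB5→ 5^2 + 2 —bump→ 6^2 + 2 = 38 —(−1)→ 37
37 —HB6→ 6^2 + 1 —bump→ 7^2 + 1 = 50 —(−1)→ 49
49 —HB7→ 7^2 —bump→ 8^2 = 64 —(−1)→ 63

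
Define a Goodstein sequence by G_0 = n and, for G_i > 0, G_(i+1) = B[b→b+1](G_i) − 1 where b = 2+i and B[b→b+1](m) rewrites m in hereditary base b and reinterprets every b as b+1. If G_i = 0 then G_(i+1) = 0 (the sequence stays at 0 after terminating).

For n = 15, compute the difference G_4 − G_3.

i=0: 15 = 2^(2 + 1) + 2^2 + 2 + 1 (b=2); 2→3: 3^(3 + 1) + 3^3 + 3 + 1 = 112; 112−1 = 111
i=1: 111 = 3^(3 + 1) + 3^3 + 3 (b=3); 3→4: 4^(4 + 1) + 4^4 + 4 = 1284; 1284−1 = 1283
i=2: 1283 = 4^(4 + 1) + 4^4 + 3 (b=4); 4→5: 5^(5 + 1) + 5^5 + 3 = 18753; 18753−1 = 18752
i=3: 18752 = 5^(5 + 1) + 5^5 + 2 (b=5); 5→6: 6^(6 + 1) + 6^6 + 2 = 326594; 326594−1 = 326593

307841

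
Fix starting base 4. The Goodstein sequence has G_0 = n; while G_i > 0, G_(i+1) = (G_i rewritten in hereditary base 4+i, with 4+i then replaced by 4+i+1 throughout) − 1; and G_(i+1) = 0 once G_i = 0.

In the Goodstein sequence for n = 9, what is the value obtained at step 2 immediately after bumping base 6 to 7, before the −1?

12

step 0: 9 = 2·4 + 1; sub 5 for 4: 2·5 + 1; = 11; G_1 = 11−1 = 10
step 1: 10 = 2·5; sub 6 for 5: 2·6; = 12; G_2 = 12−1 = 11
step 2: 11 = 6 + 5; sub 7 for 6: 7 + 5; = 12; G_3 = 12−1 = 11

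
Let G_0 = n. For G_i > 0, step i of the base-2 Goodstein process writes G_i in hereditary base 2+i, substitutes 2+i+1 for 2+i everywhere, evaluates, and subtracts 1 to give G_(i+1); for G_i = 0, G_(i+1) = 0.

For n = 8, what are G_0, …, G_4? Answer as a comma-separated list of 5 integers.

8, 80, 553, 6310, 93395

G_0 = 8. HB_2(8) = 2^(2 + 1). Bump = 81. G_1 = 80.
G_1 = 80. HB_3(80) = 2·3^3 + 2·3^2 + 2·3 + 2. Bump = 554. G_2 = 553.
G_2 = 553. HB_4(553) = 2·4^4 + 2·4^2 + 2·4 + 1. Bump = 6311. G_3 = 6310.
G_3 = 6310. HB_5(6310) = 2·5^5 + 2·5^2 + 2·5. Bump = 93396. G_4 = 93395.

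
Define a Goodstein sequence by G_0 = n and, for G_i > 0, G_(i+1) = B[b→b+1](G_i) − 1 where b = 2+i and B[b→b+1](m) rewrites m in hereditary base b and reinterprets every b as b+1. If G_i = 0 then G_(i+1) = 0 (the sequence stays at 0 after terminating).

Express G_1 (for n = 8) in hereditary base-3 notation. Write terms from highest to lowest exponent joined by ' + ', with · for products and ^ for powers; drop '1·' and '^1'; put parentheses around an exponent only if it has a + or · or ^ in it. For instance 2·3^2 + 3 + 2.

2·3^3 + 2·3^2 + 2·3 + 2

8 —HB2→ 2^(2 + 1) —bump→ 3^(3 + 1) = 81 —(−1)→ 80
80 —HB3→ 2·3^3 + 2·3^2 + 2·3 + 2 —bump→ 2·4^4 + 2·4^2 + 2·4 + 2 = 554 —(−1)→ 553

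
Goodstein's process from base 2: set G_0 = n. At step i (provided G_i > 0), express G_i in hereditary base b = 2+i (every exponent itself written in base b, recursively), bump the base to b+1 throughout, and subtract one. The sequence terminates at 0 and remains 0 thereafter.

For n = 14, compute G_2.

(0) 14|_2 = 2^(2 + 1) + 2^2 + 2 ↦ 3^(3 + 1) + 3^3 + 3|_3 = 111 ⇒ 110
(1) 110|_3 = 3^(3 + 1) + 3^3 + 2 ↦ 4^(4 + 1) + 4^4 + 2|_4 = 1282 ⇒ 1281
(2) 1281|_4 = 4^(4 + 1) + 4^4 + 1 ↦ 5^(5 + 1) + 5^5 + 1|_5 = 18751 ⇒ 18750

1281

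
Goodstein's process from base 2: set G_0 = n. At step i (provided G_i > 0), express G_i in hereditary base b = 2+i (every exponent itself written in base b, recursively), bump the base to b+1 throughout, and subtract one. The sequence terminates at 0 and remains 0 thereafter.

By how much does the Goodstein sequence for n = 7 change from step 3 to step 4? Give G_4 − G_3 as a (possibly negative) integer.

G_0 = 7. HB_2(7) = 2^2 + 2 + 1. Bump = 31. G_1 = 30.
G_1 = 30. HB_3(30) = 3^3 + 3. Bump = 260. G_2 = 259.
G_2 = 259. HB_4(259) = 4^4 + 3. Bump = 3128. G_3 = 3127.
G_3 = 3127. HB_5(3127) = 5^5 + 2. Bump = 46658. G_4 = 46657.

43530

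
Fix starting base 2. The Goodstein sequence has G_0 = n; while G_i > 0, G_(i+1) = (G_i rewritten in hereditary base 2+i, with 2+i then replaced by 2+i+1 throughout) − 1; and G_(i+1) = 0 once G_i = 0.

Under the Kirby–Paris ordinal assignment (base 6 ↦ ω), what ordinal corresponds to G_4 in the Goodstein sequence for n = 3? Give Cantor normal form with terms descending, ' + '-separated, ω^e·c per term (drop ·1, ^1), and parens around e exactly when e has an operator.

1

step 0: 3 = 2 + 1; sub 3 for 2: 3 + 1; = 4; G_1 = 4−1 = 3
step 1: 3 = 3; sub 4 for 3: 4; = 4; G_2 = 4−1 = 3
step 2: 3 = 3; sub 5 for 4: 3; = 3; G_3 = 3−1 = 2
step 3: 2 = 2; sub 6 for 5: 2; = 2; G_4 = 2−1 = 1
step 4: 1 = 1; sub 7 for 6: 1; = 1; G_5 = 1−1 = 0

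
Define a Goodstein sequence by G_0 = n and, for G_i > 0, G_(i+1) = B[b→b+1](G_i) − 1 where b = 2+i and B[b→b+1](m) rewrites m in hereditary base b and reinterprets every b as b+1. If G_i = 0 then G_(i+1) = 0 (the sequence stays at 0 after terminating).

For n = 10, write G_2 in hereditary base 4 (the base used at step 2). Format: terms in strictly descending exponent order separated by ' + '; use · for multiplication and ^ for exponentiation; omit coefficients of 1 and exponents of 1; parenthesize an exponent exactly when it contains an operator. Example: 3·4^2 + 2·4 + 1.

base 2: 10 = 2^(2 + 1) + 2; at 3: 3^(3 + 1) + 3 = 84; next = 83
base 3: 83 = 3^(3 + 1) + 2; at 4: 4^(4 + 1) + 2 = 1026; next = 1025
base 4: 1025 = 4^(4 + 1) + 1; at 5: 5^(5 + 1) + 1 = 15626; next = 15625

4^(4 + 1) + 1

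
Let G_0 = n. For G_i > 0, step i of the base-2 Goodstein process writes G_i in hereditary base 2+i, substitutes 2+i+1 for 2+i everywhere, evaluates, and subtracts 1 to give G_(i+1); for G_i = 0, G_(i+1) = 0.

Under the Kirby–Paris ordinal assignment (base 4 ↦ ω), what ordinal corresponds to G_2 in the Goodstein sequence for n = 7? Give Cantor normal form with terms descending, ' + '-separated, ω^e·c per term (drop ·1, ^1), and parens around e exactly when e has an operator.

ω^ω + 3

i=0: 7 = 2^2 + 2 + 1 (b=2); 2→3: 3^3 + 3 + 1 = 31; 31−1 = 30
i=1: 30 = 3^3 + 3 (b=3); 3→4: 4^4 + 4 = 260; 260−1 = 259
i=2: 259 = 4^4 + 3 (b=4); 4→5: 5^5 + 3 = 3128; 3128−1 = 3127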